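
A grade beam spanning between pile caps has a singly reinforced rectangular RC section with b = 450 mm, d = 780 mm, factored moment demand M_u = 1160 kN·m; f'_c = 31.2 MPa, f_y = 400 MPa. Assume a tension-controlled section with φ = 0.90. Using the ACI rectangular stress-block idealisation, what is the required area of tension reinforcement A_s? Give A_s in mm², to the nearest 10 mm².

A_s ≈ 4580 mm²

M_n = M_u/φ = 1160/0.90 = 1288.89 kN·m.
With M_n = 0.85 f'_c a b (d − a/2), solve the quadratic for a:
a = d − √(d² − 2M_n/(0.85 f'_c b)) = 780 − √(780² − 2 × 1288.89×10⁶/(0.85 × 31.2 × 450)) = 153.58 mm.
A_s = 0.85 f'_c a b / f_y = 0.85 × 31.2 × 153.58 × 450 / 400 = 4582.1 mm².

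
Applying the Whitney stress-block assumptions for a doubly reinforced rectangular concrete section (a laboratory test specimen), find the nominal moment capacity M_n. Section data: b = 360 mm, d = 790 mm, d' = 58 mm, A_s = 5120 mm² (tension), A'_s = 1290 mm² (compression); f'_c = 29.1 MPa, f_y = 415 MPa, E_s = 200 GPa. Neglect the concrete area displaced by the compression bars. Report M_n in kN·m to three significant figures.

Assume both tension and compression steel yield.
Net tension couple steel: A_s − A'_s = 3830 mm².
a = (A_s − A'_s) f_y / (0.85 f'_c b) = 1589450/(0.85 × 29.1 × 360) = 178.50 mm.
c = a/β₁ = 178.50/0.842 = 212.00 mm; ε'_s = 0.003(c − d')/c = 0.0022 ≥ f_y/E_s = 0.0021, so compression steel does yield.
M_n = (A_s − A'_s) f_y (d − a/2) + A'_s f_y (d − d') = [1589450 × (790 − 89.25) + 535350 × (790 − 58)] × 10⁻⁶ = 1113.81 + 391.88 = 1505.69 kN·m.

M_n ≈ 1510 kN·m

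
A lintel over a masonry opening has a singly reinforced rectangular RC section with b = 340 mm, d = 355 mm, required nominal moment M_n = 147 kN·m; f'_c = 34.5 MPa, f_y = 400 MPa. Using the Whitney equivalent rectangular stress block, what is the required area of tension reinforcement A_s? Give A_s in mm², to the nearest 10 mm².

A_s ≈ 1100 mm²

With M_n = 0.85 f'_c a b (d − a/2), solve the quadratic for a:
a = d − √(d² − 2M_n/(0.85 f'_c b)) = 355 − √(355² − 2 × 147×10⁶/(0.85 × 34.5 × 340)) = 44.29 mm.
A_s = 0.85 f'_c a b / f_y = 0.85 × 34.5 × 44.29 × 340 / 400 = 1104.0 mm².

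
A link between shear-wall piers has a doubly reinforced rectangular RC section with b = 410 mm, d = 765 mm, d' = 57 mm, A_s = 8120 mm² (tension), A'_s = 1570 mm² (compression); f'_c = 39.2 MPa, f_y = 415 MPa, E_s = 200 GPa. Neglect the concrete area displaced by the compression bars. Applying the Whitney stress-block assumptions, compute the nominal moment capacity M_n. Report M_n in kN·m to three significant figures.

M_n ≈ 2270 kN·m

Assume both tension and compression steel yield.
Net tension couple steel: A_s − A'_s = 6550 mm².
a = (A_s − A'_s) f_y / (0.85 f'_c b) = 2718250/(0.85 × 39.2 × 410) = 198.98 mm.
c = a/β₁ = 198.98/0.77 = 258.42 mm; ε'_s = 0.003(c − d')/c = 0.0023 ≥ f_y/E_s = 0.0021, so compression steel does yield.
M_n = (A_s − A'_s) f_y (d − a/2) + A'_s f_y (d − d') = [2718250 × (765 − 99.49) + 651550 × (765 − 57)] × 10⁻⁶ = 1809.02 + 461.30 = 2270.32 kN·m.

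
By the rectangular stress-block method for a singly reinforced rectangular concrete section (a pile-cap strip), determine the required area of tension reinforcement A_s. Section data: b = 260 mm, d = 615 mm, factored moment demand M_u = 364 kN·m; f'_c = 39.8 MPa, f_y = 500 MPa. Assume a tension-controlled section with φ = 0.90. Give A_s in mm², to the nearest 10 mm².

A_s ≈ 1410 mm²

M_n = M_u/φ = 364/0.90 = 404.444 kN·m.
With M_n = 0.85 f'_c a b (d − a/2), solve the quadratic for a:
a = d − √(d² − 2M_n/(0.85 f'_c b)) = 615 − √(615² − 2 × 404.444×10⁶/(0.85 × 39.8 × 260)) = 79.97 mm.
A_s = 0.85 f'_c a b / f_y = 0.85 × 39.8 × 79.97 × 260 / 500 = 1406.8 mm².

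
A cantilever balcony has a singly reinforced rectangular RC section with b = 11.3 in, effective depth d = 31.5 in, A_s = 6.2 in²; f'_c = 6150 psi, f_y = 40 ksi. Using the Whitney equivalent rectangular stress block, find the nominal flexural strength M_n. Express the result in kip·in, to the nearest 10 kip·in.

M_n ≈ 7290 kip·in

T = A_s f_y = 6.2 × 40 = 248 kips.
a = T/(0.85 f'_c b) = 248/(0.85 × 6.15 × 11.3) = 4.198 in.
M_n = T(d − a/2) = 248 × (31.5 − 2.099) = 7291.4 kip·in.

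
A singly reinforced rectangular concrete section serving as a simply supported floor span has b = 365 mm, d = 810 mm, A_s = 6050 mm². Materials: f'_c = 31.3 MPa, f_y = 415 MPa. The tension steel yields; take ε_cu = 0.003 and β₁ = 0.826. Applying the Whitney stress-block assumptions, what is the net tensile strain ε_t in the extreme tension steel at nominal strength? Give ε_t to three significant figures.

ε_t ≈ 0.00476

a = A_s f_y/(0.85 f'_c b) = 258.55 mm.
β₁ = 0.826, so c = a/β₁ = 258.55/0.826 = 313.01 mm.
From the linear strain diagram with ε_cu = 0.003: ε_t = 0.003 (d − c)/c = 0.003 × (810 − 313.01)/313.01 = 0.00476.
ε_t is between 0.004 and 0.005 — transition zone.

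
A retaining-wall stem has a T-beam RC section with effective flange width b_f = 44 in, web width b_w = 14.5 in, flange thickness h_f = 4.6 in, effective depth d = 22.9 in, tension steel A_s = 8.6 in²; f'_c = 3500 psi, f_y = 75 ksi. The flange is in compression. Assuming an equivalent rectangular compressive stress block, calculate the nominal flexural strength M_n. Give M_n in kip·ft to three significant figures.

M_n ≈ 1100 kip·ft

Tension: T = A_s f_y = 8.6 × 75 = 645 kips.
Try a within the flange: a = T/(0.85 f'_c b_f) = 645/(0.85 × 3.5 × 44) = 4.927 in.
a = 4.927 > h_f = 4.6 in: the block extends into the web. Split into flange-overhang and web parts.
C_f = 0.85 f'_c (b_f − b_w) h_f = 0.85 × 3.5 × (44 − 14.5) × 4.6 = 403.7 kips.
Remaining web compression depth: a_w = (T − C_f)/(0.85 f'_c b_w) = (645 − 403.7)/(0.85 × 3.5 × 14.5) = 5.594 in.
M_n = C_f(d − h_f/2) + (T − C_f)(d − a_w/2) = 403.7 × (22.9 − 2.3) + 241.3 × (22.9 − 2.797) = 8316.2 + 4850.9 = 13167.1 kip·in.
M_n = 13167.1/12 = 1097.26 kip·ft.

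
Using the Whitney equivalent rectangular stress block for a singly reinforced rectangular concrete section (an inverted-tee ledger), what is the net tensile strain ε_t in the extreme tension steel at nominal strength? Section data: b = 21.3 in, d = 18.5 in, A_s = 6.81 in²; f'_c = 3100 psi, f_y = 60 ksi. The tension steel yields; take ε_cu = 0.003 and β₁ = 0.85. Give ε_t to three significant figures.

a = A_s f_y/(0.85 f'_c b) = 7.280 in.
β₁ = 0.85, so c = a/β₁ = 7.280/0.85 = 8.565 in.
From the linear strain diagram with ε_cu = 0.003: ε_t = 0.003 (d − c)/c = 0.003 × (18.5 − 8.565)/8.565 = 0.00348.
ε_t < 0.004 — the section is over-reinforced for flexure under ACI limits.

ε_t ≈ 0.00348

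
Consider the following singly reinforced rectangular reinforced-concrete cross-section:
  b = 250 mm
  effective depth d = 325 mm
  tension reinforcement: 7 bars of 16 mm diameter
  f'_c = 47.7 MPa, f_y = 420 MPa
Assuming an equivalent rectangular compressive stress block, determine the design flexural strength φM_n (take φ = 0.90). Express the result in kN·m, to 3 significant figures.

φM_n ≈ 157 kN·m

A_s = 7 × 201 = 1407 mm².
T = A_s f_y = 1407 × 420 = 590940 N = 590.94 kN.
From C = T: a = T/(0.85 f'_c b) = 590940/(0.85 × 47.7 × 250) = 58.30 mm.
M_n = T(d − a/2) = 590.94 kN × (325 − 29.15) mm = 174.83 kN·m.
φM_n = 0.90 × 174.83 = 157.35 kN·m.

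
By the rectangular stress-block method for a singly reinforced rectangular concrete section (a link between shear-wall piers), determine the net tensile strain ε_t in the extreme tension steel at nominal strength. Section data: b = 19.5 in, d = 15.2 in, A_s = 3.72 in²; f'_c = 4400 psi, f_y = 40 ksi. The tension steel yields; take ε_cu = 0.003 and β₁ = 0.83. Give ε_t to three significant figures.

ε_t ≈ 0.0156

a = A_s f_y/(0.85 f'_c b) = 2.040 in.
β₁ = 0.83, so c = a/β₁ = 2.040/0.83 = 2.458 in.
From the linear strain diagram with ε_cu = 0.003: ε_t = 0.003 (d − c)/c = 0.003 × (15.2 − 2.458)/2.458 = 0.0156.
Since ε_t ≥ 0.005, the section is tension-controlled.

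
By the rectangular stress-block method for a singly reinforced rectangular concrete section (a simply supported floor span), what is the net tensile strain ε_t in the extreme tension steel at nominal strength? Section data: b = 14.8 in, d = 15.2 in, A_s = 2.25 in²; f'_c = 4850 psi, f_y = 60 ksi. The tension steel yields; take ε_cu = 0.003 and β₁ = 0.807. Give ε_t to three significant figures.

ε_t ≈ 0.0136

a = A_s f_y/(0.85 f'_c b) = 2.213 in.
β₁ = 0.807, so c = a/β₁ = 2.213/0.807 = 2.742 in.
From the linear strain diagram with ε_cu = 0.003: ε_t = 0.003 (d − c)/c = 0.003 × (15.2 − 2.742)/2.742 = 0.0136.
Since ε_t ≥ 0.005, the section is tension-controlled.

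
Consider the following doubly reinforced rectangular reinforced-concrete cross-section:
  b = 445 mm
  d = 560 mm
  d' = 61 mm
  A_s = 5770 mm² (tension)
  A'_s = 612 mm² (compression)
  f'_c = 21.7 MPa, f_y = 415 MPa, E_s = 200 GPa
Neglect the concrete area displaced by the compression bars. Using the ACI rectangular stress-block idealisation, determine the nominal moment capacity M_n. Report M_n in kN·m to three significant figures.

M_n ≈ 1050 kN·m

Assume both tension and compression steel yield.
Net tension couple steel: A_s − A'_s = 5158 mm².
a = (A_s − A'_s) f_y / (0.85 f'_c b) = 2140570/(0.85 × 21.7 × 445) = 260.79 mm.
c = a/β₁ = 260.79/0.85 = 306.81 mm; ε'_s = 0.003(c − d')/c = 0.0024 ≥ f_y/E_s = 0.0021, so compression steel does yield.
M_n = (A_s − A'_s) f_y (d − a/2) + A'_s f_y (d − d') = [2140570 × (560 − 130.395) + 253980 × (560 − 61)] × 10⁻⁶ = 919.60 + 126.74 = 1046.34 kN·m.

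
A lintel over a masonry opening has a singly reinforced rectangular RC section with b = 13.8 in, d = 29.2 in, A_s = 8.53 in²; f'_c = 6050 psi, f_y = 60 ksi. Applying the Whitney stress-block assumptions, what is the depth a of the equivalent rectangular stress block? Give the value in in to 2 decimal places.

a ≈ 7.21 in

T = A_s f_y = 8.53 × 60 = 511.8 kips.
a = T/(0.85 f'_c b) = 511.8/(0.85 × 6.05 × 13.8) = 7.21 in.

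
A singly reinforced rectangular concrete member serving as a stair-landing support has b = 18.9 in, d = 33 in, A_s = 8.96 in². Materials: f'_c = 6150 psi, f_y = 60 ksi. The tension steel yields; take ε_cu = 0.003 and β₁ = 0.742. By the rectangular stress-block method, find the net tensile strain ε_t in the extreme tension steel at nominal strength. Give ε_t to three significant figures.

a = A_s f_y/(0.85 f'_c b) = 5.441 in.
β₁ = 0.742, so c = a/β₁ = 5.441/0.742 = 7.333 in.
From the linear strain diagram with ε_cu = 0.003: ε_t = 0.003 (d − c)/c = 0.003 × (33 − 7.333)/7.333 = 0.0105.
Since ε_t ≥ 0.005, the section is tension-controlled.

ε_t ≈ 0.0105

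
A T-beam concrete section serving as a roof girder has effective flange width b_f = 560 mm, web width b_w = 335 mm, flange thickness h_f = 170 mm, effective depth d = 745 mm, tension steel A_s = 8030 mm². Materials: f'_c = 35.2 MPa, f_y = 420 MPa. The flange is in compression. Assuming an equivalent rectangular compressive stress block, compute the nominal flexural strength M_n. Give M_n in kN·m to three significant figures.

M_n ≈ 2170 kN·m

Tension: T = A_s f_y = 8030 × 420 = 3372600 N.
Try a within the flange: a = T/(0.85 f'_c b_f) = 3372600/(0.85 × 35.2 × 560) = 201.29 mm.
a = 201.29 > h_f = 170 mm: the block extends into the web. Split into flange-overhang and web parts.
C_f = 0.85 f'_c (b_f − b_w) h_f = 0.85 × 35.2 × (560 − 335) × 170 = 1144440 N.
Remaining web compression depth: a_w = (T − C_f)/(0.85 f'_c b_w) = (3372600 − 1144440)/(0.85 × 35.2 × 335) = 222.30 mm.
M_n = C_f(d − h_f/2) + (T − C_f)(d − a_w/2) = 1144440 × (745 − 85) + 2228160 × (745 − 111.15) = 755.33 + 1412.32 = 2167.65 × 10⁶ N·mm.
M_n = 2167.65 kN·m.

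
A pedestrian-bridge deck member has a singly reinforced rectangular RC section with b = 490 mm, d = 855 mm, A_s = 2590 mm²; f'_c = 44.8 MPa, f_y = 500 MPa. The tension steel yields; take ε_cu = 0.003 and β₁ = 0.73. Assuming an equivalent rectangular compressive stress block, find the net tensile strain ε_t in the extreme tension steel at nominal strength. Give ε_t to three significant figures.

a = A_s f_y/(0.85 f'_c b) = 69.40 mm.
β₁ = 0.73, so c = a/β₁ = 69.40/0.73 = 95.07 mm.
From the linear strain diagram with ε_cu = 0.003: ε_t = 0.003 (d − c)/c = 0.003 × (855 − 95.07)/95.07 = 0.0240.
Since ε_t ≥ 0.005, the section is tension-controlled.

ε_t ≈ 0.0240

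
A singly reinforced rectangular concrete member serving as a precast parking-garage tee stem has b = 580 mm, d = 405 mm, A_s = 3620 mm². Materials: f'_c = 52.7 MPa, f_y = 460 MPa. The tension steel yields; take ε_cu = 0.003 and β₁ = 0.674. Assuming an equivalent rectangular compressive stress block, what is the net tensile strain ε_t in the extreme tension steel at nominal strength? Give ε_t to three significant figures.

a = A_s f_y/(0.85 f'_c b) = 64.09 mm.
β₁ = 0.674, so c = a/β₁ = 64.09/0.674 = 95.09 mm.
From the linear strain diagram with ε_cu = 0.003: ε_t = 0.003 (d − c)/c = 0.003 × (405 − 95.09)/95.09 = 0.00978.
Since ε_t ≥ 0.005, the section is tension-controlled.

ε_t ≈ 0.00978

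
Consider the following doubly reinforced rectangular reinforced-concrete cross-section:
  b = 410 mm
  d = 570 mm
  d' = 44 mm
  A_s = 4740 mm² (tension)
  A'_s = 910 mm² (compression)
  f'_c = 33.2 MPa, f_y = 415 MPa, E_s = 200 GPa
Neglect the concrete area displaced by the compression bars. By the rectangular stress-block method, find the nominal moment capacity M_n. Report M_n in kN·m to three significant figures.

M_n ≈ 995 kN·m

Assume both tension and compression steel yield.
Net tension couple steel: A_s − A'_s = 3830 mm².
a = (A_s − A'_s) f_y / (0.85 f'_c b) = 1589450/(0.85 × 33.2 × 410) = 137.37 mm.
c = a/β₁ = 137.37/0.813 = 168.97 mm; ε'_s = 0.003(c − d')/c = 0.0022 ≥ f_y/E_s = 0.0021, so compression steel does yield.
M_n = (A_s − A'_s) f_y (d − a/2) + A'_s f_y (d − d') = [1589450 × (570 − 68.685) + 377650 × (570 − 44)] × 10⁻⁶ = 796.82 + 198.64 = 995.46 kN·m.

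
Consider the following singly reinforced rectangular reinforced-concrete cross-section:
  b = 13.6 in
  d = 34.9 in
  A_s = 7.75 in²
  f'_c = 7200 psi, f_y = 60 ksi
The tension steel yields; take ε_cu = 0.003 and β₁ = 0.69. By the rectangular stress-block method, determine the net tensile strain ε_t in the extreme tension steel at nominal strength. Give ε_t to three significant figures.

a = A_s f_y/(0.85 f'_c b) = 5.587 in.
β₁ = 0.69, so c = a/β₁ = 5.587/0.69 = 8.097 in.
From the linear strain diagram with ε_cu = 0.003: ε_t = 0.003 (d − c)/c = 0.003 × (34.9 − 8.097)/8.097 = 0.00993.
Since ε_t ≥ 0.005, the section is tension-controlled.

ε_t ≈ 0.00993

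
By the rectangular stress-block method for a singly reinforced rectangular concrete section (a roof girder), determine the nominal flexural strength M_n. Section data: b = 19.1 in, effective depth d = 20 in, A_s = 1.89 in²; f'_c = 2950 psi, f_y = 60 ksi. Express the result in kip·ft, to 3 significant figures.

T = A_s f_y = 1.89 × 60 = 113.4 kips.
a = T/(0.85 f'_c b) = 113.4/(0.85 × 2.95 × 19.1) = 2.368 in.
M_n = T(d − a/2) = 113.4 × (20 − 1.184) = 2133.7 kip·in = 2133.7/12 = 177.81 kip·ft.

M_n ≈ 178 kip·ft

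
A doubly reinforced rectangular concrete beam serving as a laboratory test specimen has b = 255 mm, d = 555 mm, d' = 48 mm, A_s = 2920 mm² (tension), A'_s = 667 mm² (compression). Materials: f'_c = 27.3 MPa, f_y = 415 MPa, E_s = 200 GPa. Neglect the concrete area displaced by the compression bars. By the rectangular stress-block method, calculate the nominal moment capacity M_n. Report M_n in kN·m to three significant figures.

Assume both tension and compression steel yield.
Net tension couple steel: A_s − A'_s = 2253 mm².
a = (A_s − A'_s) f_y / (0.85 f'_c b) = 934995/(0.85 × 27.3 × 255) = 158.01 mm.
c = a/β₁ = 158.01/0.85 = 185.89 mm; ε'_s = 0.003(c − d')/c = 0.0022 ≥ f_y/E_s = 0.0021, so compression steel does yield.
M_n = (A_s − A'_s) f_y (d − a/2) + A'_s f_y (d − d') = [934995 × (555 − 79.005) + 276805 × (555 − 48)] × 10⁻⁶ = 445.05 + 140.34 = 585.39 kN·m.

M_n ≈ 585 kN·m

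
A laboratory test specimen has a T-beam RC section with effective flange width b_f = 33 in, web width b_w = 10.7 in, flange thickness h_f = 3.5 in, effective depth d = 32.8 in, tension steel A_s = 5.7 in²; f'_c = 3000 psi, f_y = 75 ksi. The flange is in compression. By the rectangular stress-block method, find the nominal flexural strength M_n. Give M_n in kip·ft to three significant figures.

M_n ≈ 1060 kip·ft

Tension: T = A_s f_y = 5.7 × 75 = 427.5 kips.
Try a within the flange: a = T/(0.85 f'_c b_f) = 427.5/(0.85 × 3 × 33) = 5.080 in.
a = 5.080 > h_f = 3.5 in: the block extends into the web. Split into flange-overhang and web parts.
C_f = 0.85 f'_c (b_f − b_w) h_f = 0.85 × 3 × (33 − 10.7) × 3.5 = 199.0 kips.
Remaining web compression depth: a_w = (T − C_f)/(0.85 f'_c b_w) = (427.5 − 199.0)/(0.85 × 3 × 10.7) = 8.375 in.
M_n = C_f(d − h_f/2) + (T − C_f)(d − a_w/2) = 199.0 × (32.8 − 1.75) + 228.5 × (32.8 − 4.1875) = 6179.0 + 6538.0 = 12717.0 kip·in.
M_n = 12717.0/12 = 1059.75 kip·ft.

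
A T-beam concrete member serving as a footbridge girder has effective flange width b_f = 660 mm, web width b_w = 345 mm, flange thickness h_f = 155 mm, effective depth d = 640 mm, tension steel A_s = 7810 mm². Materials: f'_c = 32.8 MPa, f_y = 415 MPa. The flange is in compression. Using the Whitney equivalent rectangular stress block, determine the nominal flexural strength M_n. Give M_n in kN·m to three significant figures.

Tension: T = A_s f_y = 7810 × 415 = 3241150 N.
Try a within the flange: a = T/(0.85 f'_c b_f) = 3241150/(0.85 × 32.8 × 660) = 176.14 mm.
a = 176.14 > h_f = 155 mm: the block extends into the web. Split into flange-overhang and web parts.
C_f = 0.85 f'_c (b_f − b_w) h_f = 0.85 × 32.8 × (660 − 345) × 155 = 1361241 N.
Remaining web compression depth: a_w = (T − C_f)/(0.85 f'_c b_w) = (3241150 − 1361241)/(0.85 × 32.8 × 345) = 195.45 mm.
M_n = C_f(d − h_f/2) + (T − C_f)(d − a_w/2) = 1361241 × (640 − 77.5) + 1879909 × (640 − 97.725) = 765.70 + 1019.43 = 1785.13 × 10⁶ N·mm.
M_n = 1785.13 kN·m.

M_n ≈ 1790 kN·m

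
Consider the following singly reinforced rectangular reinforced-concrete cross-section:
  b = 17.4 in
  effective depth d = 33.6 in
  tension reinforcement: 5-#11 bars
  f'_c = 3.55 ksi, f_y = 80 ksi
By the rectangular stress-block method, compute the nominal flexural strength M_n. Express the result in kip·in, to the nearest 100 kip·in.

M_n ≈ 17300 kip·in

A_s = 5 × 1.56 = 7.8 in².
T = A_s f_y = 7.8 × 80 = 624 kips.
a = T/(0.85 f'_c b) = 624/(0.85 × 3.55 × 17.4) = 11.885 in.
M_n = T(d − a/2) = 624 × (33.6 − 5.9425) = 17258.3 kip·in.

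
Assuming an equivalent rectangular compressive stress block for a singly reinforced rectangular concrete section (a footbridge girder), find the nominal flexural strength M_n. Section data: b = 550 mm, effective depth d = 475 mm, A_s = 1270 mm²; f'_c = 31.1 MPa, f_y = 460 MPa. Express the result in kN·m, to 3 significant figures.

M_n ≈ 266 kN·m

T = A_s f_y = 1270 × 460 = 584200 N = 584.2 kN.
From C = T: a = T/(0.85 f'_c b) = 584200/(0.85 × 31.1 × 550) = 40.18 mm.
M_n = T(d − a/2) = 584.2 kN × (475 − 20.09) mm = 265.76 kN·m.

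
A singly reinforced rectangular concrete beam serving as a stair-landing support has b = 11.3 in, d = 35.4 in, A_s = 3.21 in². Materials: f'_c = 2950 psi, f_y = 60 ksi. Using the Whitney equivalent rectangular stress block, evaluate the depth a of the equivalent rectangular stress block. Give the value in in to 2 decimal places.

a ≈ 6.80 in

T = A_s f_y = 3.21 × 60 = 192.6 kips.
a = T/(0.85 f'_c b) = 192.6/(0.85 × 2.95 × 11.3) = 6.80 in.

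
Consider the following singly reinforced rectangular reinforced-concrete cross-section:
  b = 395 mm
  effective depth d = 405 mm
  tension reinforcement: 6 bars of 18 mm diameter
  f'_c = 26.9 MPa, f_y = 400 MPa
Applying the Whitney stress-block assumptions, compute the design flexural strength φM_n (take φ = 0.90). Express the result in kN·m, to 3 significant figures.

φM_n ≈ 204 kN·m

A_s = 6 × 254 = 1524 mm².
T = A_s f_y = 1524 × 400 = 609600 N = 609.6 kN.
From C = T: a = T/(0.85 f'_c b) = 609600/(0.85 × 26.9 × 395) = 67.50 mm.
M_n = T(d − a/2) = 609.6 kN × (405 − 33.75) mm = 226.31 kN·m.
φM_n = 0.90 × 226.31 = 203.68 kN·m.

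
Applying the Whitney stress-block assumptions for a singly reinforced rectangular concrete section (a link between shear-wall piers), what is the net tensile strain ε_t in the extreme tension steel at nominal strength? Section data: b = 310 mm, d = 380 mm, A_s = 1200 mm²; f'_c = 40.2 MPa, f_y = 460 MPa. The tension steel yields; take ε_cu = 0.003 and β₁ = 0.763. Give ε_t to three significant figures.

ε_t ≈ 0.0137

a = A_s f_y/(0.85 f'_c b) = 52.11 mm.
β₁ = 0.763, so c = a/β₁ = 52.11/0.763 = 68.30 mm.
From the linear strain diagram with ε_cu = 0.003: ε_t = 0.003 (d − c)/c = 0.003 × (380 − 68.30)/68.30 = 0.0137.
Since ε_t ≥ 0.005, the section is tension-controlled.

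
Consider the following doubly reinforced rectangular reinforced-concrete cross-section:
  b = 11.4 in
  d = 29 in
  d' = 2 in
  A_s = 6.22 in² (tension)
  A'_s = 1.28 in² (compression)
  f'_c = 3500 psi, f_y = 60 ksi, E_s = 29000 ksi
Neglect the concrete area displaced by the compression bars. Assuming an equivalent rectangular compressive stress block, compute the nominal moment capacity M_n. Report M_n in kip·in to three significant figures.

Assume both steels yield.
a = (A_s − A'_s) f_y/(0.85 f'_c b) = (6.22 − 1.28) × 60/(0.85 × 3.5 × 11.4) = 8.739 in.
c = a/β₁ = 8.739/0.85 = 10.281 in; ε'_s = 0.003(c − d')/c = 0.0024 ≥ ε_y = 0.0021, so the compression steel yields.
M_n = (A_s − A'_s) f_y (d − a/2) + A'_s f_y (d − d') = 296.4 × (29 − 4.3695) + 76.8 × (29 − 2) = 7300.5 + 2073.6 = 9374.1 kip·in.

M_n ≈ 9370 kip·in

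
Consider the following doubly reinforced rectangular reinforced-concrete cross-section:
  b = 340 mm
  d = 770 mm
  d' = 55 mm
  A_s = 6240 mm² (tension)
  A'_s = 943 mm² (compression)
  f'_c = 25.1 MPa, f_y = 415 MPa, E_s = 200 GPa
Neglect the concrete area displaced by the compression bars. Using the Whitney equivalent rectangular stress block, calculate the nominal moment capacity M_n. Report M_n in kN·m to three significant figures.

Assume both tension and compression steel yield.
Net tension couple steel: A_s − A'_s = 5297 mm².
a = (A_s − A'_s) f_y / (0.85 f'_c b) = 2198255/(0.85 × 25.1 × 340) = 303.04 mm.
c = a/β₁ = 303.04/0.85 = 356.52 mm; ε'_s = 0.003(c − d')/c = 0.0025 ≥ f_y/E_s = 0.0021, so compression steel does yield.
M_n = (A_s − A'_s) f_y (d − a/2) + A'_s f_y (d − d') = [2198255 × (770 − 151.52) + 391345 × (770 − 55)] × 10⁻⁶ = 1359.58 + 279.81 = 1639.39 kN·m.

M_n ≈ 1640 kN·m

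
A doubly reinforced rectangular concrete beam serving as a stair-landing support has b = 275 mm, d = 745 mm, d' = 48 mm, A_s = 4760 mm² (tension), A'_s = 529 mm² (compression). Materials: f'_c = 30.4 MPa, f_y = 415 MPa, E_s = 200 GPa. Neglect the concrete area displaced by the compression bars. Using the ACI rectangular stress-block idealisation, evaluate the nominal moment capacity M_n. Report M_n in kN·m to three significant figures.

Assume both tension and compression steel yield.
Net tension couple steel: A_s − A'_s = 4231 mm².
a = (A_s − A'_s) f_y / (0.85 f'_c b) = 1755865/(0.85 × 30.4 × 275) = 247.10 mm.
c = a/β₁ = 247.10/0.833 = 296.64 mm; ε'_s = 0.003(c − d')/c = 0.0025 ≥ f_y/E_s = 0.0021, so compression steel does yield.
M_n = (A_s − A'_s) f_y (d − a/2) + A'_s f_y (d − d') = [1755865 × (745 − 123.55) + 219535 × (745 − 48)] × 10⁻⁶ = 1091.18 + 153.02 = 1244.20 kN·m.

M_n ≈ 1240 kN·m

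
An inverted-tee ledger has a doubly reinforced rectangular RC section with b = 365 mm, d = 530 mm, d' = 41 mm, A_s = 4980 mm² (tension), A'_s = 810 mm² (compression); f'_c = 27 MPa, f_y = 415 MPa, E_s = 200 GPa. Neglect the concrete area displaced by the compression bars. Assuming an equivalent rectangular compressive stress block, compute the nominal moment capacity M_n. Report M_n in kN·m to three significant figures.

Assume both tension and compression steel yield.
Net tension couple steel: A_s − A'_s = 4170 mm².
a = (A_s − A'_s) f_y / (0.85 f'_c b) = 1730550/(0.85 × 27 × 365) = 206.59 mm.
c = a/β₁ = 206.59/0.85 = 243.05 mm; ε'_s = 0.003(c − d')/c = 0.0025 ≥ f_y/E_s = 0.0021, so compression steel does yield.
M_n = (A_s − A'_s) f_y (d − a/2) + A'_s f_y (d − d') = [1730550 × (530 − 103.295) + 336150 × (530 − 41)] × 10⁻⁶ = 738.43 + 164.38 = 902.81 kN·m.

M_n ≈ 903 kN·m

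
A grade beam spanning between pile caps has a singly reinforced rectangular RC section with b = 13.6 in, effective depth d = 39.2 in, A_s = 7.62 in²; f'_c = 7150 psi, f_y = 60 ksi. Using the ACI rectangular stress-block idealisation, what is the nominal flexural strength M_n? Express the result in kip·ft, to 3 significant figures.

T = A_s f_y = 7.62 × 60 = 457.2 kips.
a = T/(0.85 f'_c b) = 457.2/(0.85 × 7.15 × 13.6) = 5.531 in.
M_n = T(d − a/2) = 457.2 × (39.2 − 2.7655) = 16657.9 kip·in = 16657.9/12 = 1388.16 kip·ft.

M_n ≈ 1390 kip·ft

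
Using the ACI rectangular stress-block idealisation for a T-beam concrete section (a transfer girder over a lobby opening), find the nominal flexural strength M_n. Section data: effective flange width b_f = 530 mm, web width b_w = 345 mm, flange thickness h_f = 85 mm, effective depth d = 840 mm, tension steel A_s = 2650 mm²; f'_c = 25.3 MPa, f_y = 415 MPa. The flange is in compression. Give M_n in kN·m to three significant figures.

M_n ≈ 870 kN·m

Tension: T = A_s f_y = 2650 × 415 = 1099750 N.
Try a within the flange: a = T/(0.85 f'_c b_f) = 1099750/(0.85 × 25.3 × 530) = 96.49 mm.
a = 96.49 > h_f = 85 mm: the block extends into the web. Split into flange-overhang and web parts.
C_f = 0.85 f'_c (b_f − b_w) h_f = 0.85 × 25.3 × (530 − 345) × 85 = 338166 N.
Remaining web compression depth: a_w = (T − C_f)/(0.85 f'_c b_w) = (1099750 − 338166)/(0.85 × 25.3 × 345) = 102.65 mm.
M_n = C_f(d − h_f/2) + (T − C_f)(d − a_w/2) = 338166 × (840 − 42.5) + 761584 × (840 − 51.325) = 269.69 + 600.64 = 870.33 × 10⁶ N·mm.
M_n = 870.33 kN·m.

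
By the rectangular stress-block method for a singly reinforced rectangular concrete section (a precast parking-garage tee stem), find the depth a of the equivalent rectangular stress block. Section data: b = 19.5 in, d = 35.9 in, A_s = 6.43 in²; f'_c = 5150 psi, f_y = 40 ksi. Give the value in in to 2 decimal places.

T = A_s f_y = 6.43 × 40 = 257.2 kips.
a = T/(0.85 f'_c b) = 257.2/(0.85 × 5.15 × 19.5) = 3.01 in.

a ≈ 3.01 in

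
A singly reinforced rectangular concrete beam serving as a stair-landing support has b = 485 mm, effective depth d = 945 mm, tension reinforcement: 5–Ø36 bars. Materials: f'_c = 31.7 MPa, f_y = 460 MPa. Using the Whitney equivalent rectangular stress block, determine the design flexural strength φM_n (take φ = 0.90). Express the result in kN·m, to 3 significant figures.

φM_n ≈ 1800 kN·m

A_s = 5 × 1018 = 5090 mm².
T = A_s f_y = 5090 × 460 = 2341400 N = 2341.4 kN.
From C = T: a = T/(0.85 f'_c b) = 2341400/(0.85 × 31.7 × 485) = 179.17 mm.
M_n = T(d − a/2) = 2341.4 kN × (945 − 89.585) mm = 2002.87 kN·m.
φM_n = 0.90 × 2002.87 = 1802.58 kN·m.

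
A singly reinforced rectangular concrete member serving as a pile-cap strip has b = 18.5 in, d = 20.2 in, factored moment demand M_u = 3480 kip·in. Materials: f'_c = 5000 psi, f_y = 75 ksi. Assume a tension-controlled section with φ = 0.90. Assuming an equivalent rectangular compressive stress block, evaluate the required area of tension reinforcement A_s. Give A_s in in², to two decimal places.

M_n = M_u/φ = 3480/0.90 = 3866.67 kip·in.
From M_n = 0.85 f'_c a b (d − a/2):
a = d − √(d² − 2M_n/(0.85 f'_c b)) = 20.2 − √(20.2² − 2 × 3866.67/(0.85 × 5 × 18.5)) = 2.602 in.
A_s = 0.85 f'_c a b / f_y = 0.85 × 5 × 2.602 × 18.5 / 75 = 2.728 in².

A_s ≈ 2.73 in²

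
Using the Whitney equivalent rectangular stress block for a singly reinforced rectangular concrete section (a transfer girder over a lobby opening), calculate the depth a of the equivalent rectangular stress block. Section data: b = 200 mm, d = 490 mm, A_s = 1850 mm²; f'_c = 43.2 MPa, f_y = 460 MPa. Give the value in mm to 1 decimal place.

a ≈ 115.9 mm

T = A_s f_y = 1850 × 460 = 851000 N = 851 kN.
Setting C = 0.85 f'_c a b equal to T: a = 851000/(0.85 × 43.2 × 200) = 115.9 mm.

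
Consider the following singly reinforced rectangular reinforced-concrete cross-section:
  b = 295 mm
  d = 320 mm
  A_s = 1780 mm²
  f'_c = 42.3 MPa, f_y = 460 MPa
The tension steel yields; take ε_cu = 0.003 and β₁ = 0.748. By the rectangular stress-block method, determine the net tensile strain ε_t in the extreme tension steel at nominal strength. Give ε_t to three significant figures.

a = A_s f_y/(0.85 f'_c b) = 77.20 mm.
β₁ = 0.748, so c = a/β₁ = 77.20/0.748 = 103.21 mm.
From the linear strain diagram with ε_cu = 0.003: ε_t = 0.003 (d − c)/c = 0.003 × (320 − 103.21)/103.21 = 0.00630.
Since ε_t ≥ 0.005, the section is tension-controlled.

ε_t ≈ 0.00630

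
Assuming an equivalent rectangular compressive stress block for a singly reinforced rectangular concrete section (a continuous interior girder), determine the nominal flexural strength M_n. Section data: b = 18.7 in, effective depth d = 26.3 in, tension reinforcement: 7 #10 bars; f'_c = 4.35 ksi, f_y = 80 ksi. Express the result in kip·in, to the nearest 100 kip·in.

M_n ≈ 15000 kip·in

A_s = 7 × 1.27 = 8.89 in².
T = A_s f_y = 8.89 × 80 = 711.2 kips.
a = T/(0.85 f'_c b) = 711.2/(0.85 × 4.35 × 18.7) = 10.286 in.
M_n = T(d − a/2) = 711.2 × (26.3 − 5.143) = 15046.9 kip·in.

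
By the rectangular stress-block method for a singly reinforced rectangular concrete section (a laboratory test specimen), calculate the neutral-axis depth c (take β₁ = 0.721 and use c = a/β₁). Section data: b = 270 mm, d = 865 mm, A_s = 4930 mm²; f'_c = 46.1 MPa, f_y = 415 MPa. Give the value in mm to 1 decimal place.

c ≈ 268.2 mm

T = A_s f_y = 4930 × 415 = 2045950 N = 2045.95 kN.
Setting C = 0.85 f'_c a b equal to T: a = 2045950/(0.85 × 46.1 × 270) = 193.380 mm.
With β₁ = 0.721, c = a/β₁ = 193.380/0.721 = 268.2 mm.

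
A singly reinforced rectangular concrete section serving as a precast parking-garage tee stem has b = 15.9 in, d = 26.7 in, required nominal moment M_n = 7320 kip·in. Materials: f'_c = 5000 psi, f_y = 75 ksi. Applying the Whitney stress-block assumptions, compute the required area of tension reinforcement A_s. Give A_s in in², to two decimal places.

From M_n = 0.85 f'_c a b (d − a/2):
a = d − √(d² − 2M_n/(0.85 f'_c b)) = 26.7 − √(26.7² − 2 × 7320/(0.85 × 5 × 15.9)) = 4.424 in.
A_s = 0.85 f'_c a b / f_y = 0.85 × 5 × 4.424 × 15.9 / 75 = 3.986 in².

A_s ≈ 3.99 in²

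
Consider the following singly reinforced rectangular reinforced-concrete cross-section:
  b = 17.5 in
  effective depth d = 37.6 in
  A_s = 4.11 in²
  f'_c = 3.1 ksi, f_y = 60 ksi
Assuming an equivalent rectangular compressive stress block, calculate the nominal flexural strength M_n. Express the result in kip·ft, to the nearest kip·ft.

T = A_s f_y = 4.11 × 60 = 246.6 kips.
a = T/(0.85 f'_c b) = 246.6/(0.85 × 3.1 × 17.5) = 5.348 in.
M_n = T(d − a/2) = 246.6 × (37.6 − 2.674) = 8612.8 kip·in = 8612.8/12 = 717.73 kip·ft.

M_n ≈ 718 kip·ft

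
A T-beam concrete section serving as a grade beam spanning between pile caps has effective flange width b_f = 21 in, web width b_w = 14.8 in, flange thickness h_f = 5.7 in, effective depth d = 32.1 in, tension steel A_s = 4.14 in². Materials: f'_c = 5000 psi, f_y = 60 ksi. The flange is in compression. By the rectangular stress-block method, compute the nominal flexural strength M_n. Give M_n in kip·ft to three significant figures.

Tension: T = A_s f_y = 4.14 × 60 = 248.4 kips.
Try a within the flange: a = T/(0.85 f'_c b_f) = 248.4/(0.85 × 5 × 21) = 2.783 in.
Since a = 2.783 ≤ h_f = 5.7 in, the stress block lies entirely in the flange; analyse as a rectangular beam of width b_f.
M_n = T(d − a/2) = 248.4 × (32.1 − 1.3915) = 7628.0 kip·in.
M_n = 7628.0/12 = 635.67 kip·ft.

M_n ≈ 636 kip·ft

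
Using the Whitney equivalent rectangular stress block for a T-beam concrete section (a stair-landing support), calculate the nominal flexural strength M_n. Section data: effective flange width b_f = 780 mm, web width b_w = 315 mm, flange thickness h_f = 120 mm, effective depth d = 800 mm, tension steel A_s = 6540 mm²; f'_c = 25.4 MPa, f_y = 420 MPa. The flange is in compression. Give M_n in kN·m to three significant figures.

Tension: T = A_s f_y = 6540 × 420 = 2746800 N.
Try a within the flange: a = T/(0.85 f'_c b_f) = 2746800/(0.85 × 25.4 × 780) = 163.11 mm.
a = 163.11 > h_f = 120 mm: the block extends into the web. Split into flange-overhang and web parts.
C_f = 0.85 f'_c (b_f − b_w) h_f = 0.85 × 25.4 × (780 − 315) × 120 = 1204722 N.
Remaining web compression depth: a_w = (T − C_f)/(0.85 f'_c b_w) = (2746800 − 1204722)/(0.85 × 25.4 × 315) = 226.75 mm.
M_n = C_f(d − h_f/2) + (T − C_f)(d − a_w/2) = 1204722 × (800 − 60) + 1542078 × (800 − 113.375) = 891.49 + 1058.83 = 1950.32 × 10⁶ N·mm.
M_n = 1950.32 kN·m.

M_n ≈ 1950 kN·m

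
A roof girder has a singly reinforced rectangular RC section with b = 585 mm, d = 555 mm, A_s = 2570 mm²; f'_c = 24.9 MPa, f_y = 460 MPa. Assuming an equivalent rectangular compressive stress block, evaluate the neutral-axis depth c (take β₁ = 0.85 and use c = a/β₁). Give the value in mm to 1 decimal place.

c ≈ 112.3 mm

T = A_s f_y = 2570 × 460 = 1182200 N = 1182.2 kN.
Setting C = 0.85 f'_c a b equal to T: a = 1182200/(0.85 × 24.9 × 585) = 95.481 mm.
With β₁ = 0.85, c = a/β₁ = 95.481/0.85 = 112.3 mm.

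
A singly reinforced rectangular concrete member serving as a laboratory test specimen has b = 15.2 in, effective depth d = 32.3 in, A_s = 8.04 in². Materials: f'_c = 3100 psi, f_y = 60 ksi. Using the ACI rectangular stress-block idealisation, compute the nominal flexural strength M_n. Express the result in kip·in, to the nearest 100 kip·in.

M_n ≈ 12700 kip·in

T = A_s f_y = 8.04 × 60 = 482.4 kips.
a = T/(0.85 f'_c b) = 482.4/(0.85 × 3.1 × 15.2) = 12.044 in.
M_n = T(d − a/2) = 482.4 × (32.3 − 6.022) = 12676.5 kip·in.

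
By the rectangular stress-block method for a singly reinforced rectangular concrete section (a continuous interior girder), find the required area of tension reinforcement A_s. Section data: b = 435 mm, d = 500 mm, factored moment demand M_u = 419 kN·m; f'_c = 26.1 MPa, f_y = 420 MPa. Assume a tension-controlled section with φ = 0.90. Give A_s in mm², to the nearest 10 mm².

M_n = M_u/φ = 419/0.90 = 465.556 kN·m.
With M_n = 0.85 f'_c a b (d − a/2), solve the quadratic for a:
a = d − √(d² − 2M_n/(0.85 f'_c b)) = 500 − √(500² − 2 × 465.556×10⁶/(0.85 × 26.1 × 435)) = 108.19 mm.
A_s = 0.85 f'_c a b / f_y = 0.85 × 26.1 × 108.19 × 435 / 420 = 2485.9 mm².

A_s ≈ 2490 mm²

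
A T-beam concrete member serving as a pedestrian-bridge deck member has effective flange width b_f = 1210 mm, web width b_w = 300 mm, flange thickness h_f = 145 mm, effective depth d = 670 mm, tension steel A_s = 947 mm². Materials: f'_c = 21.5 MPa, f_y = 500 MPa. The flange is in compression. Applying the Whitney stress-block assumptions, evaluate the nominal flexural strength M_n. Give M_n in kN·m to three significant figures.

Tension: T = A_s f_y = 947 × 500 = 473500 N.
Try a within the flange: a = T/(0.85 f'_c b_f) = 473500/(0.85 × 21.5 × 1210) = 21.41 mm.
Since a = 21.41 ≤ h_f = 145 mm, the stress block lies entirely in the flange; analyse as a rectangular beam of width b_f.
M_n = T(d − a/2) = 473500 × (670 − 10.705) = 312.18 × 10⁶ N·mm.
M_n = 312.18 kN·m.

M_n ≈ 312 kN·m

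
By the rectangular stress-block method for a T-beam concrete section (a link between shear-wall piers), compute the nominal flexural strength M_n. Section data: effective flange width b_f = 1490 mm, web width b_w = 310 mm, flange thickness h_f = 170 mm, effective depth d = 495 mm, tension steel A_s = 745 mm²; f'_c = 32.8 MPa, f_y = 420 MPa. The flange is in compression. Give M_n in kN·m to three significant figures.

M_n ≈ 154 kN·m

Tension: T = A_s f_y = 745 × 420 = 312900 N.
Try a within the flange: a = T/(0.85 f'_c b_f) = 312900/(0.85 × 32.8 × 1490) = 7.53 mm.
Since a = 7.53 ≤ h_f = 170 mm, the stress block lies entirely in the flange; analyse as a rectangular beam of width b_f.
M_n = T(d − a/2) = 312900 × (495 − 3.765) = 153.71 × 10⁶ N·mm.
M_n = 153.71 kN·m.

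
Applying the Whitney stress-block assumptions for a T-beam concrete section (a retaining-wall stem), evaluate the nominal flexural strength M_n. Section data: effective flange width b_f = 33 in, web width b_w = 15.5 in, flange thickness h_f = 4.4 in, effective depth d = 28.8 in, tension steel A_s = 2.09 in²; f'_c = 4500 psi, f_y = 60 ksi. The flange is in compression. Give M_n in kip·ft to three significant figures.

Tension: T = A_s f_y = 2.09 × 60 = 125.4 kips.
Try a within the flange: a = T/(0.85 f'_c b_f) = 125.4/(0.85 × 4.5 × 33) = 0.993 in.
Since a = 0.993 ≤ h_f = 4.4 in, the stress block lies entirely in the flange; analyse as a rectangular beam of width b_f.
M_n = T(d − a/2) = 125.4 × (28.8 − 0.4965) = 3549.3 kip·in.
M_n = 3549.3/12 = 295.78 kip·ft.

M_n ≈ 296 kip·ft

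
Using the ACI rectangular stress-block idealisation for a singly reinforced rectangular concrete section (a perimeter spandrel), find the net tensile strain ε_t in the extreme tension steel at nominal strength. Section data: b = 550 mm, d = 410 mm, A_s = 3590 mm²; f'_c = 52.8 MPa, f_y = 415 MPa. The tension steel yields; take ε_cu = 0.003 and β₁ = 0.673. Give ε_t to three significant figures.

ε_t ≈ 0.0107

a = A_s f_y/(0.85 f'_c b) = 60.36 mm.
β₁ = 0.673, so c = a/β₁ = 60.36/0.673 = 89.69 mm.
From the linear strain diagram with ε_cu = 0.003: ε_t = 0.003 (d − c)/c = 0.003 × (410 − 89.69)/89.69 = 0.0107.
Since ε_t ≥ 0.005, the section is tension-controlled.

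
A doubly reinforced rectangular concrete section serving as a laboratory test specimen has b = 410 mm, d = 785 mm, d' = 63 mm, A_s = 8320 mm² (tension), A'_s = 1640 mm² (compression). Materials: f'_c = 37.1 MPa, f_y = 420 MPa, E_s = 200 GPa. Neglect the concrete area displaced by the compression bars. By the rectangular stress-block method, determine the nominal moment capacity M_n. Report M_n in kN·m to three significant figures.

Assume both tension and compression steel yield.
Net tension couple steel: A_s − A'_s = 6680 mm².
a = (A_s − A'_s) f_y / (0.85 f'_c b) = 2805600/(0.85 × 37.1 × 410) = 216.99 mm.
c = a/β₁ = 216.99/0.785 = 276.42 mm; ε'_s = 0.003(c − d')/c = 0.0023 ≥ f_y/E_s = 0.0021, so compression steel does yield.
M_n = (A_s − A'_s) f_y (d − a/2) + A'_s f_y (d − d') = [2805600 × (785 − 108.495) + 688800 × (785 − 63)] × 10⁻⁶ = 1898.00 + 497.31 = 2395.31 kN·m.

M_n ≈ 2400 kN·m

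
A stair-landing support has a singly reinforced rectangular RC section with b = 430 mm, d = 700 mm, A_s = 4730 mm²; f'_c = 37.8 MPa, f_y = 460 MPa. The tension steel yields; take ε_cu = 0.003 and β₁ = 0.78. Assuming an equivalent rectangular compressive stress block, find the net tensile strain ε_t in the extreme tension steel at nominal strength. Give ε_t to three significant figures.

ε_t ≈ 0.00740

a = A_s f_y/(0.85 f'_c b) = 157.49 mm.
β₁ = 0.78, so c = a/β₁ = 157.49/0.78 = 201.91 mm.
From the linear strain diagram with ε_cu = 0.003: ε_t = 0.003 (d − c)/c = 0.003 × (700 − 201.91)/201.91 = 0.00740.
Since ε_t ≥ 0.005, the section is tension-controlled.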